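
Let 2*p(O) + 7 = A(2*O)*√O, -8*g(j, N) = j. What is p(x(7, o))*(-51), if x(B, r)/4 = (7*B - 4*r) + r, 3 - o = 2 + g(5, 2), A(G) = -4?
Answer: 357/2 + 51*√706 ≈ 1533.6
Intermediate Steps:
g(j, N) = -j/8
o = 13/8 (o = 3 - (2 - ⅛*5) = 3 - (2 - 5/8) = 3 - 1*11/8 = 3 - 11/8 = 13/8 ≈ 1.6250)
x(B, r) = -12*r + 28*B (x(B, r) = 4*((7*B - 4*r) + r) = 4*((-4*r + 7*B) + r) = 4*(-3*r + 7*B) = -12*r + 28*B)
p(O) = -7/2 - 2*√O (p(O) = -7/2 + (-4*√O)/2 = -7/2 - 2*√O)
p(x(7, o))*(-51) = (-7/2 - 2*√(-12*13/8 + 28*7))*(-51) = (-7/2 - 2*√(-39/2 + 196))*(-51) = (-7/2 - √706)*(-51) = 357/2 + 51*√706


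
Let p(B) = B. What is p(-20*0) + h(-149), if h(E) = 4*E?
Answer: -596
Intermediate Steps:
p(-20*0) + h(-149) = -20*0 + 4*(-149) = 0 - 596 = -596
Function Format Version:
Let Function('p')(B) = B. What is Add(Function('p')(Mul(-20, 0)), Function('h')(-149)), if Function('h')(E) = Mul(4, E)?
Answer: -596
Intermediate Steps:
Add(Function('p')(Mul(-20, 0)), Function('h')(-149)) = Add(Mul(-20, 0), Mul(4, -149)) = Add(0, -596) = -596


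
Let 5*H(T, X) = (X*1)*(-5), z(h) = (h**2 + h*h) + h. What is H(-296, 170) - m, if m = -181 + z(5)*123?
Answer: -6754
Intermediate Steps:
z(h) = h + 2*h**2 (z(h) = (h**2 + h**2) + h = 2*h**2 + h = h + 2*h**2)
H(T, X) = -X (H(T, X) = ((X*1)*(-5))/5 = (X*(-5))/5 = (-5*X)/5 = -X)
m = 6584 (m = -181 + (5*(1 + 2*5))*123 = -181 + (5*(1 + 10))*123 = -181 + (5*11)*123 = -181 + 55*123 = -181 + 6765 = 6584)
H(-296, 170) - m = -1*170 - 1*6584 = -170 - 6584 = -6754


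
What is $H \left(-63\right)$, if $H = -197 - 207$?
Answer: $25452$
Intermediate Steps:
$H = -404$
$H \left(-63\right) = \left(-404\right) \left(-63\right) = 25452$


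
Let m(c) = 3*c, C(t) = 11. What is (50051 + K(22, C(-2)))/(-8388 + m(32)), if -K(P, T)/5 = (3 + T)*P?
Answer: -48511/8292 ≈ -5.8503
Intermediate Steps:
K(P, T) = -5*P*(3 + T) (K(P, T) = -5*(3 + T)*P = -5*P*(3 + T))
(50051 + K(22, C(-2)))/(-8388 + m(32)) = (50051 - 5*22*(3 + 11))/(-8388 + 3*32) = (50051 - 5*22*14)/(-8388 + 96) = (50051 - 1540)/(-8292) = 48511*(-1/8292) = -48511/8292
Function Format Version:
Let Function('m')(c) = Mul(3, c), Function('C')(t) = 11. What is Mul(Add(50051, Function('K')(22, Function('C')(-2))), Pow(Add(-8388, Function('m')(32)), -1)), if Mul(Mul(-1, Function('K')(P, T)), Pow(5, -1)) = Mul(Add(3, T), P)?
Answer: Rational(-48511, 8292) ≈ -5.8503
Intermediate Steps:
Function('K')(P, T) = Mul(-5, P, Add(3, T)) (Function('K')(P, T) = Mul(-5, Mul(Add(3, T), P)) = Mul(-5, Mul(P, Add(3, T))) = Mul(-5, P, Add(3, T)))
Mul(Add(50051, Function('K')(22, Function('C')(-2))), Pow(Add(-8388, Function('m')(32)), -1)) = Mul(Add(50051, Mul(-5, 22, Add(3, 11))), Pow(Add(-8388, Mul(3, 32)), -1)) = Mul(Add(50051, Mul(-5, 22, 14)), Pow(Add(-8388, 96), -1)) = Mul(Add(50051, -1540), Pow(-8292, -1)) = Mul(48511, Rational(-1, 8292)) = Rational(-48511, 8292)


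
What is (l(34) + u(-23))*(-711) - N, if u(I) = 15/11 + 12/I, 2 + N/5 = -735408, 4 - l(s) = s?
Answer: 935538697/253 ≈ 3.6978e+6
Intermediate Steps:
l(s) = 4 - s
N = -3677050 (N = -10 + 5*(-735408) = -10 - 3677040 = -3677050)
u(I) = 15/11 + 12/I (u(I) = 15*(1/11) + 12/I = 15/11 + 12/I)
(l(34) + u(-23))*(-711) - N = ((4 - 1*34) + (15/11 + 12/(-23)))*(-711) - 1*(-3677050) = ((4 - 34) + (15/11 + 12*(-1/23)))*(-711) + 3677050 = (-30 + (15/11 - 12/23))*(-711) + 3677050 = (-30 + 213/253)*(-711) + 3677050 = -7377/253*(-711) + 3677050 = 5245047/253 + 3677050 = 935538697/253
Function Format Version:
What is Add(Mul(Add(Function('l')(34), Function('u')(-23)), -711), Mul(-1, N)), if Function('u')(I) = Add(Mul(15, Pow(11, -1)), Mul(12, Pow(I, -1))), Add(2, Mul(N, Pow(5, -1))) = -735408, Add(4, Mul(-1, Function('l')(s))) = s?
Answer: Rational(935538697, 253) ≈ 3.6978e+6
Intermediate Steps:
Function('l')(s) = Add(4, Mul(-1, s))
N = -3677050 (N = Add(-10, Mul(5, -735408)) = Add(-10, -3677040) = -3677050)
Function('u')(I) = Add(Rational(15, 11), Mul(12, Pow(I, -1))) (Function('u')(I) = Add(Mul(15, Rational(1, 11)), Mul(12, Pow(I, -1))) = Add(Rational(15, 11), Mul(12, Pow(I, -1))))
Add(Mul(Add(Function('l')(34), Function('u')(-23)), -711), Mul(-1, N)) = Add(Mul(Add(Add(4, Mul(-1, 34)), Add(Rational(15, 11), Mul(12, Pow(-23, -1)))), -711), Mul(-1, -3677050)) = Add(Mul(Add(Add(4, -34), Add(Rational(15, 11), Mul(12, Rational(-1, 23)))), -711), 3677050) = Add(Mul(Add(-30, Add(Rational(15, 11), Rational(-12, 23))), -711), 3677050) = Add(Mul(Add(-30, Rational(213, 253)), -711), 3677050) = Add(Mul(Rational(-7377, 253), -711), 3677050) = Add(Rational(5245047, 253), 3677050) = Rational(935538697, 253)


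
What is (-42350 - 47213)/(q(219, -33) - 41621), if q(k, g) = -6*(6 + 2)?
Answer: 89563/41669 ≈ 2.1494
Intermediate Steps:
q(k, g) = -48 (q(k, g) = -6*8 = -48)
(-42350 - 47213)/(q(219, -33) - 41621) = (-42350 - 47213)/(-48 - 41621) = -89563/(-41669) = -89563*(-1/41669) = 89563/41669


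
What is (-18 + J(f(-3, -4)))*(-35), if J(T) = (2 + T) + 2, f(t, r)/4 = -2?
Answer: 770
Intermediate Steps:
f(t, r) = -8 (f(t, r) = 4*(-2) = -8)
J(T) = 4 + T
(-18 + J(f(-3, -4)))*(-35) = (-18 + (4 - 8))*(-35) = (-18 - 4)*(-35) = -22*(-35) = 770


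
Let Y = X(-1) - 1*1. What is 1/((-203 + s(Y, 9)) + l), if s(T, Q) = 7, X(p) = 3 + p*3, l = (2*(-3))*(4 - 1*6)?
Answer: -1/184 ≈ -0.0054348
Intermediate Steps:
l = 12 (l = -6*(4 - 6) = -6*(-2) = 12)
X(p) = 3 + 3*p
Y = -1 (Y = (3 + 3*(-1)) - 1*1 = (3 - 3) - 1 = 0 - 1 = -1)
1/((-203 + s(Y, 9)) + l) = 1/((-203 + 7) + 12) = 1/(-196 + 12) = 1/(-184) = -1/184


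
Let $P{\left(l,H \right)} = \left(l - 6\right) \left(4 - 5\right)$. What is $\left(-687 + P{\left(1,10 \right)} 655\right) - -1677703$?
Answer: $1680291$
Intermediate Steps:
$P{\left(l,H \right)} = 6 - l$ ($P{\left(l,H \right)} = \left(-6 + l\right) \left(-1\right) = 6 - l$)
$\left(-687 + P{\left(1,10 \right)} 655\right) - -1677703 = \left(-687 + \left(6 - 1\right) 655\right) - -1677703 = \left(-687 + \left(6 - 1\right) 655\right) + 1677703 = \left(-687 + 5 \cdot 655\right) + 1677703 = \left(-687 + 3275\right) + 1677703 = 2588 + 1677703 = 1680291$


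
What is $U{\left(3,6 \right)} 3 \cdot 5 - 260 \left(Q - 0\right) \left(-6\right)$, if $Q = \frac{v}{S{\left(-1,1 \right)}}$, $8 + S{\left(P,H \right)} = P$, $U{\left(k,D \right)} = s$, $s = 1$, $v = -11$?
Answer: $\frac{5765}{3} \approx 1921.7$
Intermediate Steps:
$U{\left(k,D \right)} = 1$
$S{\left(P,H \right)} = -8 + P$
$Q = \frac{11}{9}$ ($Q = - \frac{11}{-8 - 1} = - \frac{11}{-9} = \left(-11\right) \left(- \frac{1}{9}\right) = \frac{11}{9} \approx 1.2222$)
$U{\left(3,6 \right)} 3 \cdot 5 - 260 \left(Q - 0\right) \left(-6\right) = 1 \cdot 3 \cdot 5 - 260 \left(\frac{11}{9} - 0\right) \left(-6\right) = 3 \cdot 5 - 260 \left(\frac{11}{9} + \left(-5 + 5\right)\right) \left(-6\right) = 15 - 260 \left(\frac{11}{9} + 0\right) \left(-6\right) = 15 - 260 \cdot \frac{11}{9} \left(-6\right) = 15 - - \frac{5720}{3} = 15 + \frac{5720}{3} = \frac{5765}{3}$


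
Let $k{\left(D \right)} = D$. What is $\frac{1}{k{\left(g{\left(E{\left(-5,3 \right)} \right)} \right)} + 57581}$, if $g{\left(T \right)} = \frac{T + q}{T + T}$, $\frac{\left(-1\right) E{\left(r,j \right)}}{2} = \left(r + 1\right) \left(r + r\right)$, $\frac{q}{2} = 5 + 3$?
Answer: $\frac{5}{287907} \approx 1.7367 \cdot 10^{-5}$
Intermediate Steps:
$q = 16$ ($q = 2 \left(5 + 3\right) = 2 \cdot 8 = 16$)
$E{\left(r,j \right)} = - 4 r \left(1 + r\right)$ ($E{\left(r,j \right)} = - 2 \left(r + 1\right) \left(r + r\right) = - 2 \left(1 + r\right) 2 r = - 2 \cdot 2 r \left(1 + r\right) = - 4 r \left(1 + r\right)$)
$g{\left(T \right)} = \frac{16 + T}{2 T}$ ($g{\left(T \right)} = \frac{T + 16}{T + T} = \frac{16 + T}{2 T}$)
$\frac{1}{k{\left(g{\left(E{\left(-5,3 \right)} \right)} \right)} + 57581} = \frac{1}{\frac{16 - - 20 \left(1 - 5\right)}{2 \left(\left(-4\right) \left(-5\right) \left(1 - 5\right)\right)} + 57581} = \frac{1}{\frac{16 - \left(-20\right) \left(-4\right)}{2 \left(\left(-4\right) \left(-5\right) \left(-4\right)\right)} + 57581} = \frac{1}{\frac{16 - 80}{2 \left(-80\right)} + 57581} = \frac{1}{\frac{1}{2} \left(- \frac{1}{80}\right) \left(-64\right) + 57581} = \frac{1}{\frac{2}{5} + 57581} = \frac{1}{\frac{287907}{5}} = \frac{5}{287907}$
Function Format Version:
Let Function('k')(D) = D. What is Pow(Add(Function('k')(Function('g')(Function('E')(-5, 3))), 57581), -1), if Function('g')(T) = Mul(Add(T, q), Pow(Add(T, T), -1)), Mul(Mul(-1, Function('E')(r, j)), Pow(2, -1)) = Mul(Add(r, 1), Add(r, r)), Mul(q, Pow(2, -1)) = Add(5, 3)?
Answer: Rational(5, 287907) ≈ 1.7367e-5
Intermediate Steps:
q = 16 (q = Mul(2, Add(5, 3)) = Mul(2, 8) = 16)
Function('E')(r, j) = Mul(-4, r, Add(1, r)) (Function('E')(r, j) = Mul(-2, Mul(Add(r, 1), Add(r, r))) = Mul(-2, Mul(Add(1, r), Mul(2, r))) = Mul(-2, Mul(2, r, Add(1, r))) = Mul(-4, r, Add(1, r)))
Function('g')(T) = Mul(Rational(1, 2), Pow(T, -1), Add(16, T)) (Function('g')(T) = Mul(Add(T, 16), Pow(Add(T, T), -1)) = Mul(Add(16, T), Pow(Mul(2, T), -1)) = Mul(Add(16, T), Mul(Rational(1, 2), Pow(T, -1))) = Mul(Rational(1, 2), Pow(T, -1), Add(16, T)))
Pow(Add(Function('k')(Function('g')(Function('E')(-5, 3))), 57581), -1) = Pow(Add(Mul(Rational(1, 2), Pow(Mul(-4, -5, Add(1, -5)), -1), Add(16, Mul(-4, -5, Add(1, -5)))), 57581), -1) = Pow(Add(Mul(Rational(1, 2), Pow(Mul(-4, -5, -4), -1), Add(16, Mul(-4, -5, -4))), 57581), -1) = Pow(Add(Mul(Rational(1, 2), Pow(-80, -1), Add(16, -80)), 57581), -1) = Pow(Add(Mul(Rational(1, 2), Rational(-1, 80), -64), 57581), -1) = Pow(Add(Rational(2, 5), 57581), -1) = Pow(Rational(287907, 5), -1) = Rational(5, 287907)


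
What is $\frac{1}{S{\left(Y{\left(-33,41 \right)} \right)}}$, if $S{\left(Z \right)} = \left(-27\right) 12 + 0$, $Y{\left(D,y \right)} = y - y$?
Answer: $- \frac{1}{324} \approx -0.0030864$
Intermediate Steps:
$Y{\left(D,y \right)} = 0$
$S{\left(Z \right)} = -324$ ($S{\left(Z \right)} = -324 + 0 = -324$)
$\frac{1}{S{\left(Y{\left(-33,41 \right)} \right)}} = \frac{1}{-324} = - \frac{1}{324}$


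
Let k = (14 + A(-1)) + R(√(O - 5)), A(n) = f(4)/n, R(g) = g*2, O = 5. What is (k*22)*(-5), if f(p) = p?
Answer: -1100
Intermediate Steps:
R(g) = 2*g
A(n) = 4/n
k = 10 (k = (14 + 4/(-1)) + 2*√(5 - 5) = (14 + 4*(-1)) + 2*√0 = (14 - 4) + 2*0 = 10 + 0 = 10)
(k*22)*(-5) = (10*22)*(-5) = 220*(-5) = -1100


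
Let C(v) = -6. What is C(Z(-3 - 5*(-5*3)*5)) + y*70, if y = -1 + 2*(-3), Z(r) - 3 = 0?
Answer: -496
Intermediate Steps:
Z(r) = 3 (Z(r) = 3 + 0 = 3)
y = -7 (y = -1 - 6 = -7)
C(Z(-3 - 5*(-5*3)*5)) + y*70 = -6 - 7*70 = -6 - 490 = -496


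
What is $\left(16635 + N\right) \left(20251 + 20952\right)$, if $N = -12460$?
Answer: $172022525$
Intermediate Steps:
$\left(16635 + N\right) \left(20251 + 20952\right) = \left(16635 - 12460\right) \left(20251 + 20952\right) = 4175 \cdot 41203 = 172022525$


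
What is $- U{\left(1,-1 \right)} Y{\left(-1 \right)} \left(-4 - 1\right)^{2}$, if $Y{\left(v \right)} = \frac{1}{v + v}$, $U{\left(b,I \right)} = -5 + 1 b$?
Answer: $-50$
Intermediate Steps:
$U{\left(b,I \right)} = -5 + b$
$Y{\left(v \right)} = \frac{1}{2 v}$
$- U{\left(1,-1 \right)} Y{\left(-1 \right)} \left(-4 - 1\right)^{2} = - \left(-5 + 1\right) \frac{1}{2 \left(-1\right)} \left(-4 - 1\right)^{2} = - - 4 \cdot \frac{1}{2} \left(-1\right) \left(-5\right)^{2} = - \left(-4\right) \left(- \frac{1}{2}\right) 25 = - 2 \cdot 25 = \left(-1\right) 50 = -50$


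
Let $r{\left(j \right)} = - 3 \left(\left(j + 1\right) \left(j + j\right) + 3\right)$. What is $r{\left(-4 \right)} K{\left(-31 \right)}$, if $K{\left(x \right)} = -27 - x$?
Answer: $-324$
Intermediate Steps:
$r{\left(j \right)} = -9 - 6 j \left(1 + j\right)$ ($r{\left(j \right)} = - 3 \left(\left(1 + j\right) 2 j + 3\right) = - 3 \left(2 j \left(1 + j\right) + 3\right) = - 3 \left(3 + 2 j \left(1 + j\right)\right) = -9 - 6 j \left(1 + j\right)$)
$r{\left(-4 \right)} K{\left(-31 \right)} = \left(-9 - -24 - 6 \left(-4\right)^{2}\right) \left(-27 - -31\right) = \left(-9 + 24 - 96\right) \left(-27 + 31\right) = \left(-9 + 24 - 96\right) 4 = \left(-81\right) 4 = -324$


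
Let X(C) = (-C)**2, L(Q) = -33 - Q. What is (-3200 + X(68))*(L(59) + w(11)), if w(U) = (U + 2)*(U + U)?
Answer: 276256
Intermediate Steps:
w(U) = 2*U*(2 + U) (w(U) = (2 + U)*(2*U) = 2*U*(2 + U))
X(C) = C**2
(-3200 + X(68))*(L(59) + w(11)) = (-3200 + 68**2)*((-33 - 1*59) + 2*11*(2 + 11)) = (-3200 + 4624)*((-33 - 59) + 2*11*13) = 1424*(-92 + 286) = 1424*194 = 276256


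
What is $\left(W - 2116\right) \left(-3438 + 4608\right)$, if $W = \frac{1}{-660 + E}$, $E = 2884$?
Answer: $- \frac{2753000055}{1112} \approx -2.4757 \cdot 10^{6}$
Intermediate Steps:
$W = \frac{1}{2224}$ ($W = \frac{1}{-660 + 2884} = \frac{1}{2224} \approx 0.00044964$)
$\left(W - 2116\right) \left(-3438 + 4608\right) = \left(\frac{1}{2224} - 2116\right) \left(-3438 + 4608\right) = \left(- \frac{4705983}{2224}\right) 1170 = - \frac{2753000055}{1112}$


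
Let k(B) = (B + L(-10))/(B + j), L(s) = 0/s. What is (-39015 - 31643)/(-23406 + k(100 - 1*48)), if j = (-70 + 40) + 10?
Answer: 565264/187235 ≈ 3.0190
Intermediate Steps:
j = -20 (j = -30 + 10 = -20)
L(s) = 0
k(B) = B/(-20 + B) (k(B) = (B + 0)/(B - 20) = B/(-20 + B))
(-39015 - 31643)/(-23406 + k(100 - 1*48)) = (-39015 - 31643)/(-23406 + (100 - 1*48)/(-20 + (100 - 1*48))) = -70658/(-23406 + (100 - 48)/(-20 + (100 - 48))) = -70658/(-23406 + 52/(-20 + 52)) = -70658/(-23406 + 52/32) = -70658/(-23406 + 52*(1/32)) = -70658/(-23406 + 13/8) = -70658/(-187235/8) = -70658*(-8/187235) = 565264/187235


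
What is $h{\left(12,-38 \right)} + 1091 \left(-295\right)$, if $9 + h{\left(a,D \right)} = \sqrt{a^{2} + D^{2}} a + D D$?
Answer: $-320410 + 24 \sqrt{397} \approx -3.1993 \cdot 10^{5}$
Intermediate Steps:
$h{\left(a,D \right)} = -9 + D^{2} + a \sqrt{D^{2} + a^{2}}$ ($h{\left(a,D \right)} = -9 + \left(\sqrt{a^{2} + D^{2}} a + D D\right) = -9 + \left(\sqrt{D^{2} + a^{2}} a + D^{2}\right) = -9 + \left(a \sqrt{D^{2} + a^{2}} + D^{2}\right) = -9 + \left(D^{2} + a \sqrt{D^{2} + a^{2}}\right) = -9 + D^{2} + a \sqrt{D^{2} + a^{2}}$)
$h{\left(12,-38 \right)} + 1091 \left(-295\right) = \left(-9 + \left(-38\right)^{2} + 12 \sqrt{\left(-38\right)^{2} + 12^{2}}\right) + 1091 \left(-295\right) = \left(-9 + 1444 + 12 \sqrt{1444 + 144}\right) - 321845 = \left(-9 + 1444 + 12 \sqrt{1588}\right) - 321845 = \left(-9 + 1444 + 12 \cdot 2 \sqrt{397}\right) - 321845 = \left(-9 + 1444 + 24 \sqrt{397}\right) - 321845 = \left(1435 + 24 \sqrt{397}\right) - 321845 = -320410 + 24 \sqrt{397}$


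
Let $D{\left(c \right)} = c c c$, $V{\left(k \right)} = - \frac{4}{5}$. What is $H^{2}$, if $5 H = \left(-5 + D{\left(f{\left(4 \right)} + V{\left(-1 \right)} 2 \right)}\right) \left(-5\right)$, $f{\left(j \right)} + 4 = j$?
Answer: $\frac{1292769}{15625} \approx 82.737$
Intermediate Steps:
$V{\left(k \right)} = - \frac{4}{5}$ ($V{\left(k \right)} = \left(-4\right) \frac{1}{5} = - \frac{4}{5}$)
$f{\left(j \right)} = -4 + j$
$D{\left(c \right)} = c^{3}$ ($D{\left(c \right)} = c^{2} c = c^{3}$)
$H = \frac{1137}{125}$ ($H = \frac{\left(-5 + \left(\left(-4 + 4\right) - \frac{8}{5}\right)^{3}\right) \left(-5\right)}{5} = \frac{\left(-5 + \left(0 - \frac{8}{5}\right)^{3}\right) \left(-5\right)}{5} = \frac{\left(-5 + \left(- \frac{8}{5}\right)^{3}\right) \left(-5\right)}{5} = \frac{\left(-5 - \frac{512}{125}\right) \left(-5\right)}{5} = \frac{\left(- \frac{1137}{125}\right) \left(-5\right)}{5} = \frac{1}{5} \cdot \frac{1137}{25} = \frac{1137}{125} \approx 9.096$)
$H^{2} = \left(\frac{1137}{125}\right)^{2} = \frac{1292769}{15625}$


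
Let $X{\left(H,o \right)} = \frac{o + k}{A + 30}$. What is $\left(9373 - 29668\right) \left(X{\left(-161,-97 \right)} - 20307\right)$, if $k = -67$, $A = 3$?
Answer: $412231425$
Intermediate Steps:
$X{\left(H,o \right)} = - \frac{67}{33} + \frac{o}{33}$ ($X{\left(H,o \right)} = \frac{o - 67}{3 + 30} = \frac{-67 + o}{33} = \left(-67 + o\right) \frac{1}{33} = - \frac{67}{33} + \frac{o}{33}$)
$\left(9373 - 29668\right) \left(X{\left(-161,-97 \right)} - 20307\right) = \left(9373 - 29668\right) \left(\left(- \frac{67}{33} + \frac{1}{33} \left(-97\right)\right) - 20307\right) = - 20295 \left(\left(- \frac{67}{33} - \frac{97}{33}\right) - 20307\right) = - 20295 \left(- \frac{164}{33} - 20307\right) = \left(-20295\right) \left(- \frac{670295}{33}\right) = 412231425$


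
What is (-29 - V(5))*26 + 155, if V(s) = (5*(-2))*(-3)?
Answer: -1379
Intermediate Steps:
V(s) = 30 (V(s) = -10*(-3) = 30)
(-29 - V(5))*26 + 155 = (-29 - 1*30)*26 + 155 = (-29 - 30)*26 + 155 = -59*26 + 155 = -1534 + 155 = -1379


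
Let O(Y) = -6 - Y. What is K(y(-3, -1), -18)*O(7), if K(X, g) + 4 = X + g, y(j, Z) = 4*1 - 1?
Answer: 247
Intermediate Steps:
y(j, Z) = 3 (y(j, Z) = 4 - 1 = 3)
K(X, g) = -4 + X + g (K(X, g) = -4 + (X + g) = -4 + X + g)
K(y(-3, -1), -18)*O(7) = (-4 + 3 - 18)*(-6 - 1*7) = -19*(-6 - 7) = -19*(-13) = 247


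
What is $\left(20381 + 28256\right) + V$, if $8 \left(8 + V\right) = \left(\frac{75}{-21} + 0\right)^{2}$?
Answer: $\frac{19063193}{392} \approx 48631.0$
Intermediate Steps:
$V = - \frac{2511}{392}$ ($V = -8 + \frac{\left(\frac{75}{-21} + 0\right)^{2}}{8} = -8 + \frac{\left(75 \left(- \frac{1}{21}\right) + 0\right)^{2}}{8} = -8 + \frac{\left(- \frac{25}{7} + 0\right)^{2}}{8} = -8 + \frac{\left(- \frac{25}{7}\right)^{2}}{8} = -8 + \frac{1}{8} \cdot \frac{625}{49} = -8 + \frac{625}{392} = - \frac{2511}{392} \approx -6.4056$)
$\left(20381 + 28256\right) + V = \left(20381 + 28256\right) - \frac{2511}{392} = 48637 - \frac{2511}{392} = \frac{19063193}{392}$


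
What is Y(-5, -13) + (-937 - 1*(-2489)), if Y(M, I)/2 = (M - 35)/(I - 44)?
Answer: 88544/57 ≈ 1553.4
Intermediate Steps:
Y(M, I) = 2*(-35 + M)/(-44 + I) (Y(M, I) = 2*((M - 35)/(I - 44)) = 2*((-35 + M)/(-44 + I)) = 2*(-35 + M)/(-44 + I))
Y(-5, -13) + (-937 - 1*(-2489)) = 2*(-35 - 5)/(-44 - 13) + (-937 - 1*(-2489)) = 2*(-40)/(-57) + (-937 + 2489) = 2*(-1/57)*(-40) + 1552 = 80/57 + 1552 = 88544/57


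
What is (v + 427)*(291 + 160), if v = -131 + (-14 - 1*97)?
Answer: 83435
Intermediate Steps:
v = -242 (v = -131 + (-14 - 97) = -131 - 111 = -242)
(v + 427)*(291 + 160) = (-242 + 427)*(291 + 160) = 185*451 = 83435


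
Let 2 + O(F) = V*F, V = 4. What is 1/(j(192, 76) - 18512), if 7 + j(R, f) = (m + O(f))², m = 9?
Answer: 1/78202 ≈ 1.2787e-5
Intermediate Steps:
O(F) = -2 + 4*F
j(R, f) = -7 + (7 + 4*f)² (j(R, f) = -7 + (9 + (-2 + 4*f))² = -7 + (7 + 4*f)²)
1/(j(192, 76) - 18512) = 1/((-7 + (7 + 4*76)²) - 18512) = 1/((-7 + (7 + 304)²) - 18512) = 1/((-7 + 311²) - 18512) = 1/((-7 + 96721) - 18512) = 1/(96714 - 18512) = 1/78202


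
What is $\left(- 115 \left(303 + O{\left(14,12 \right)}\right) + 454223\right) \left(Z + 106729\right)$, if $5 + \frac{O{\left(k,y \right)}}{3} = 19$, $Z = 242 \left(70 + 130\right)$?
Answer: $64308416692$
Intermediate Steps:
$Z = 48400$ ($Z = 242 \cdot 200 = 48400$)
$O{\left(k,y \right)} = 42$ ($O{\left(k,y \right)} = -15 + 3 \cdot 19 = -15 + 57 = 42$)
$\left(- 115 \left(303 + O{\left(14,12 \right)}\right) + 454223\right) \left(Z + 106729\right) = \left(- 115 \left(303 + 42\right) + 454223\right) \left(48400 + 106729\right) = \left(\left(-115\right) 345 + 454223\right) 155129 = \left(-39675 + 454223\right) 155129 = 414548 \cdot 155129 = 64308416692$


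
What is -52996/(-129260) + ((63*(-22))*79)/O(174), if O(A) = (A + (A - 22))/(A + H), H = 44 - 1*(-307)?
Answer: -928801225538/5267345 ≈ -1.7633e+5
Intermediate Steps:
H = 351 (H = 44 + 307 = 351)
O(A) = (-22 + 2*A)/(351 + A) (O(A) = (A + (A - 22))/(A + 351) = (A + (-22 + A))/(351 + A) = (-22 + 2*A)/(351 + A))
-52996/(-129260) + ((63*(-22))*79)/O(174) = -52996/(-129260) + ((63*(-22))*79)/((2*(-11 + 174)/(351 + 174))) = -52996*(-1/129260) + (-1386*79)/((2*163/525)) = 13249/32315 - 109494/(2*(1/525)*163) = 13249/32315 - 109494/326/525 = 13249/32315 - 109494*525/326 = 13249/32315 - 28742175/163 = -928801225538/5267345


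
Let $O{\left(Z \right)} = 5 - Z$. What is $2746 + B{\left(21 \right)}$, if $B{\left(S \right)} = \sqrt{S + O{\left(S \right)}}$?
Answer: $2746 + \sqrt{5} \approx 2748.2$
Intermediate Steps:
$B{\left(S \right)} = \sqrt{5}$ ($B{\left(S \right)} = \sqrt{S - \left(-5 + S\right)} = \sqrt{5}$)
$2746 + B{\left(21 \right)} = 2746 + \sqrt{5}$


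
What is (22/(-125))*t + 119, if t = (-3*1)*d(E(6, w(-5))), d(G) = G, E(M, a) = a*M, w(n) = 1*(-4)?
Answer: 13291/125 ≈ 106.33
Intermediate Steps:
w(n) = -4
E(M, a) = M*a
t = 72 (t = (-3*1)*(6*(-4)) = -3*(-24) = 72)
(22/(-125))*t + 119 = (22/(-125))*72 + 119 = (22*(-1/125))*72 + 119 = -22/125*72 + 119 = -1584/125 + 119 = 13291/125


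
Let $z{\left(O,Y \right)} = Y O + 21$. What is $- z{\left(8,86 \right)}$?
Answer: $-709$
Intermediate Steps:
$z{\left(O,Y \right)} = 21 + O Y$ ($z{\left(O,Y \right)} = O Y + 21 = 21 + O Y$)
$- z{\left(8,86 \right)} = - (21 + 8 \cdot 86) = - (21 + 688) = \left(-1\right) 709 = -709$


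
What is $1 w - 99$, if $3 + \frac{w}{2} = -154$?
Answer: $-413$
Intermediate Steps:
$w = -314$ ($w = -6 + 2 \left(-154\right) = -6 - 308 = -314$)
$1 w - 99 = 1 \left(-314\right) - 99 = -314 - 99 = -413$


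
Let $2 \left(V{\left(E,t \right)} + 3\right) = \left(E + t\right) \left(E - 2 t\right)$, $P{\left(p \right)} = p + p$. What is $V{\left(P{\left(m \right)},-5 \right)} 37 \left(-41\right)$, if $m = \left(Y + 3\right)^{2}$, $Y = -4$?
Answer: $31857$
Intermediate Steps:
$m = 1$ ($m = \left(-4 + 3\right)^{2} = \left(-1\right)^{2} = 1$)
$P{\left(p \right)} = 2 p$
$V{\left(E,t \right)} = -3 + \frac{\left(E + t\right) \left(E - 2 t\right)}{2}$
$V{\left(P{\left(m \right)},-5 \right)} 37 \left(-41\right) = \left(-3 + \frac{\left(2 \cdot 1\right)^{2}}{2} - \left(-5\right)^{2} - \frac{1}{2} \cdot 2 \cdot 1 \left(-5\right)\right) 37 \left(-41\right) = \left(-3 + \frac{2^{2}}{2} - 25 - 1 \left(-5\right)\right) \left(-1517\right) = \left(-3 + \frac{1}{2} \cdot 4 - 25 + 5\right) \left(-1517\right) = \left(-3 + 2 - 25 + 5\right) \left(-1517\right) = \left(-21\right) \left(-1517\right) = 31857$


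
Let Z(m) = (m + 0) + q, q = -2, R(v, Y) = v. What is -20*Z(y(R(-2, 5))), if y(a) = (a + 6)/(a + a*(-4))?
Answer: 80/3 ≈ 26.667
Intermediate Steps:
y(a) = -(6 + a)/(3*a) (y(a) = (6 + a)/(a - 4*a) = (6 + a)/((-3*a)) = (6 + a)*(-1/(3*a)) = -(6 + a)/(3*a))
Z(m) = -2 + m (Z(m) = (m + 0) - 2 = m - 2 = -2 + m)
-20*Z(y(R(-2, 5))) = -20*(-2 + (⅓)*(-6 - 1*(-2))/(-2)) = -20*(-2 + (⅓)*(-½)*(-6 + 2)) = -20*(-2 + (⅓)*(-½)*(-4)) = -20*(-2 + ⅔) = -20*(-4/3) = 80/3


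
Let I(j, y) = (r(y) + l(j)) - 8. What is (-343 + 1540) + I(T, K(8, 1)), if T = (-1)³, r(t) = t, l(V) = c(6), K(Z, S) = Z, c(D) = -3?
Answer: 1194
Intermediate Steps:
l(V) = -3
T = -1
I(j, y) = -11 + y (I(j, y) = (y - 3) - 8 = (-3 + y) - 8 = -11 + y)
(-343 + 1540) + I(T, K(8, 1)) = (-343 + 1540) + (-11 + 8) = 1197 - 3 = 1194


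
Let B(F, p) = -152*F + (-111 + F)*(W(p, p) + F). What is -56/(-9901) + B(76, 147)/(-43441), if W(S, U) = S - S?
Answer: 143145708/430109341 ≈ 0.33281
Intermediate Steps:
W(S, U) = 0
B(F, p) = -152*F + F*(-111 + F) (B(F, p) = -152*F + (-111 + F)*(0 + F) = -152*F + (-111 + F)*F = -152*F + F*(-111 + F))
-56/(-9901) + B(76, 147)/(-43441) = -56/(-9901) + (76*(-263 + 76))/(-43441) = -56*(-1/9901) + (76*(-187))*(-1/43441) = 56/9901 - 14212*(-1/43441) = 56/9901 + 14212/43441 = 143145708/430109341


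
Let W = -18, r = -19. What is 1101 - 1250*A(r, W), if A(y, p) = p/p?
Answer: -149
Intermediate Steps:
A(y, p) = 1
1101 - 1250*A(r, W) = 1101 - 1250*1 = 1101 - 1250 = -149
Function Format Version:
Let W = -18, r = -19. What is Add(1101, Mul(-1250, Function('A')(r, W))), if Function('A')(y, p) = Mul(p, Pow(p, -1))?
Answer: -149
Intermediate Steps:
Function('A')(y, p) = 1
Add(1101, Mul(-1250, Function('A')(r, W))) = Add(1101, Mul(-1250, 1)) = Add(1101, -1250) = -149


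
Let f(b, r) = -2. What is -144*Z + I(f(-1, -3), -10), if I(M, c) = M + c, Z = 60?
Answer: -8652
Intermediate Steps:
-144*Z + I(f(-1, -3), -10) = -144*60 + (-2 - 10) = -8640 - 12 = -8652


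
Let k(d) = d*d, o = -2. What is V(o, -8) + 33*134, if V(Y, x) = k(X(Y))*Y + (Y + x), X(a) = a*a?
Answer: 4380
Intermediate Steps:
X(a) = a²
k(d) = d²
V(Y, x) = Y + x + Y⁵ (V(Y, x) = (Y²)²*Y + (Y + x) = Y⁴*Y + (Y + x) = Y⁵ + (Y + x) = Y + x + Y⁵)
V(o, -8) + 33*134 = (-2 - 8 + (-2)⁵) + 33*134 = (-2 - 8 - 32) + 4422 = -42 + 4422 = 4380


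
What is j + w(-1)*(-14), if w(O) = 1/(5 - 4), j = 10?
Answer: -4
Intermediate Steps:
w(O) = 1 (w(O) = 1/1 = 1)
j + w(-1)*(-14) = 10 + 1*(-14) = 10 - 14 = -4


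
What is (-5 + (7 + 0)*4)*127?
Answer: 2921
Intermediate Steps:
(-5 + (7 + 0)*4)*127 = (-5 + 7*4)*127 = (-5 + 28)*127 = 23*127 = 2921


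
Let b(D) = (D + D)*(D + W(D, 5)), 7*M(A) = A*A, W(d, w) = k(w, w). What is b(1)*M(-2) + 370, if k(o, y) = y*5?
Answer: 2798/7 ≈ 399.71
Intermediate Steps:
k(o, y) = 5*y
W(d, w) = 5*w
M(A) = A²/7 (M(A) = (A*A)/7 = A²/7)
b(D) = 2*D*(25 + D) (b(D) = (D + D)*(D + 5*5) = (2*D)*(D + 25) = (2*D)*(25 + D) = 2*D*(25 + D))
b(1)*M(-2) + 370 = (2*1*(25 + 1))*((⅐)*(-2)²) + 370 = (2*1*26)*((⅐)*4) + 370 = 52*(4/7) + 370 = 208/7 + 370 = 2798/7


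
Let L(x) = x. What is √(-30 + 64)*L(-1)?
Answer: -√34 ≈ -5.8309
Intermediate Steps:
√(-30 + 64)*L(-1) = √(-30 + 64)*(-1) = √34*(-1) = -√34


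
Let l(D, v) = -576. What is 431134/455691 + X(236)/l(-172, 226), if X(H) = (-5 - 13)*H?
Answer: 30334841/3645528 ≈ 8.3211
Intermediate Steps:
X(H) = -18*H
431134/455691 + X(236)/l(-172, 226) = 431134/455691 - 18*236/(-576) = 431134*(1/455691) - 4248*(-1/576) = 431134/455691 + 59/8 = 30334841/3645528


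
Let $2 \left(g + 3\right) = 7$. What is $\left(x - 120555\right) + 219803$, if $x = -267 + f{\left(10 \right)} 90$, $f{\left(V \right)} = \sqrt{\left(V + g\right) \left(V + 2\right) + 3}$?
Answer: $98981 + 90 \sqrt{129} \approx 1.0 \cdot 10^{5}$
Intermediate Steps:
$g = \frac{1}{2}$ ($g = -3 + \frac{1}{2} \cdot 7 = -3 + \frac{7}{2} = \frac{1}{2} \approx 0.5$)
$f{\left(V \right)} = \sqrt{3 + \left(\frac{1}{2} + V\right) \left(2 + V\right)}$ ($f{\left(V \right)} = \sqrt{\left(V + \frac{1}{2}\right) \left(V + 2\right) + 3} = \sqrt{\left(\frac{1}{2} + V\right) \left(2 + V\right) + 3} = \sqrt{3 + \left(\frac{1}{2} + V\right) \left(2 + V\right)}$)
$x = -267 + 90 \sqrt{129}$ ($x = -267 + \frac{\sqrt{16 + 4 \cdot 10^{2} + 10 \cdot 10}}{2} \cdot 90 = -267 + \frac{\sqrt{16 + 4 \cdot 100 + 100}}{2} \cdot 90 = -267 + \frac{\sqrt{16 + 400 + 100}}{2} \cdot 90 = -267 + \frac{\sqrt{516}}{2} \cdot 90 = -267 + \frac{2 \sqrt{129}}{2} \cdot 90 = -267 + \sqrt{129} \cdot 90 = -267 + 90 \sqrt{129} \approx 755.2$)
$\left(x - 120555\right) + 219803 = \left(\left(-267 + 90 \sqrt{129}\right) - 120555\right) + 219803 = \left(-120822 + 90 \sqrt{129}\right) + 219803 = 98981 + 90 \sqrt{129}$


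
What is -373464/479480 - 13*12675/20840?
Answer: -2169732669/249809080 ≈ -8.6856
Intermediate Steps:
-373464/479480 - 13*12675/20840 = -373464*1/479480 - 164775*1/20840 = -46683/59935 - 32955/4168 = -2169732669/249809080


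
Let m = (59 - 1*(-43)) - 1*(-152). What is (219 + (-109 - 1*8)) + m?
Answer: 356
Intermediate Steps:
m = 254 (m = (59 + 43) + 152 = 102 + 152 = 254)
(219 + (-109 - 1*8)) + m = (219 + (-109 - 1*8)) + 254 = (219 + (-109 - 8)) + 254 = (219 - 117) + 254 = 102 + 254 = 356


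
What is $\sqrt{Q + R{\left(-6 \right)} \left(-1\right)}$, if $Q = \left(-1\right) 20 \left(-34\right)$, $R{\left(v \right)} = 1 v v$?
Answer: $2 \sqrt{161} \approx 25.377$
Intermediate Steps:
$R{\left(v \right)} = v^{2}$ ($R{\left(v \right)} = v v = v^{2}$)
$Q = 680$ ($Q = \left(-20\right) \left(-34\right) = 680$)
$\sqrt{Q + R{\left(-6 \right)} \left(-1\right)} = \sqrt{680 + \left(-6\right)^{2} \left(-1\right)} = \sqrt{680 + 36 \left(-1\right)} = \sqrt{680 - 36} = \sqrt{644} = 2 \sqrt{161}$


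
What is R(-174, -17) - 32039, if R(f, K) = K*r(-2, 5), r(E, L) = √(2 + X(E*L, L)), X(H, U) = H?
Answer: -32039 - 34*I*√2 ≈ -32039.0 - 48.083*I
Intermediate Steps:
r(E, L) = √(2 + E*L)
R(f, K) = 2*I*K*√2 (R(f, K) = K*√(2 - 2*5) = K*√(2 - 10) = K*√(-8) = K*(2*I*√2) = 2*I*K*√2)
R(-174, -17) - 32039 = 2*I*(-17)*√2 - 32039 = -34*I*√2 - 32039 = -32039 - 34*I*√2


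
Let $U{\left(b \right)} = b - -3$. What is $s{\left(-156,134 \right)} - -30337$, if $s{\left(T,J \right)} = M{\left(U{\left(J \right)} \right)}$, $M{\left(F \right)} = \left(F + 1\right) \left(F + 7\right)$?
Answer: $50209$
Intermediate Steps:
$U{\left(b \right)} = 3 + b$ ($U{\left(b \right)} = b + 3 = 3 + b$)
$M{\left(F \right)} = \left(1 + F\right) \left(7 + F\right)$
$s{\left(T,J \right)} = 31 + \left(3 + J\right)^{2} + 8 J$ ($s{\left(T,J \right)} = 7 + \left(3 + J\right)^{2} + 8 \left(3 + J\right) = 7 + \left(3 + J\right)^{2} + \left(24 + 8 J\right) = 31 + \left(3 + J\right)^{2} + 8 J$)
$s{\left(-156,134 \right)} - -30337 = \left(40 + 134^{2} + 14 \cdot 134\right) - -30337 = \left(40 + 17956 + 1876\right) + 30337 = 19872 + 30337 = 50209$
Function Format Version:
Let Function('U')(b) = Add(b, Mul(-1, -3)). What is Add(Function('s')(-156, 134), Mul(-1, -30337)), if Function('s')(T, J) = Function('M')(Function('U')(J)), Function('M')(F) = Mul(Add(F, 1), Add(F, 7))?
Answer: 50209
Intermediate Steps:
Function('U')(b) = Add(3, b) (Function('U')(b) = Add(b, 3) = Add(3, b))
Function('M')(F) = Mul(Add(1, F), Add(7, F))
Function('s')(T, J) = Add(31, Pow(Add(3, J), 2), Mul(8, J)) (Function('s')(T, J) = Add(7, Pow(Add(3, J), 2), Mul(8, Add(3, J))) = Add(7, Pow(Add(3, J), 2), Add(24, Mul(8, J))) = Add(31, Pow(Add(3, J), 2), Mul(8, J)))
Add(Function('s')(-156, 134), Mul(-1, -30337)) = Add(Add(40, Pow(134, 2), Mul(14, 134)), Mul(-1, -30337)) = Add(Add(40, 17956, 1876), 30337) = Add(19872, 30337) = 50209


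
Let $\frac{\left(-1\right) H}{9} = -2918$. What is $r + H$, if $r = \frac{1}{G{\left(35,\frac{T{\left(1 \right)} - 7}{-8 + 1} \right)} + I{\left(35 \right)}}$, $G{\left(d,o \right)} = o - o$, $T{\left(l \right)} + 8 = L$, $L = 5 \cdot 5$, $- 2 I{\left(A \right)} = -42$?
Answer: $\frac{551503}{21} \approx 26262.0$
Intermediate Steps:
$I{\left(A \right)} = 21$ ($I{\left(A \right)} = \left(- \frac{1}{2}\right) \left(-42\right) = 21$)
$L = 25$
$T{\left(l \right)} = 17$ ($T{\left(l \right)} = -8 + 25 = 17$)
$G{\left(d,o \right)} = 0$
$H = 26262$ ($H = \left(-9\right) \left(-2918\right) = 26262$)
$r = \frac{1}{21}$ ($r = \frac{1}{0 + 21} = \frac{1}{21} \approx 0.047619$)
$r + H = \frac{1}{21} + 26262 = \frac{551503}{21}$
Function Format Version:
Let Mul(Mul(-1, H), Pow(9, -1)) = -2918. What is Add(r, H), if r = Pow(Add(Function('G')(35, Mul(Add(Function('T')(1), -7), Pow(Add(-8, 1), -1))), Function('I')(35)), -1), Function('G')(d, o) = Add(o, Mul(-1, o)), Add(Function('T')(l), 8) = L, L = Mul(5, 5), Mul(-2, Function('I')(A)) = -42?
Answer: Rational(551503, 21) ≈ 26262.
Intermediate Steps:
Function('I')(A) = 21 (Function('I')(A) = Mul(Rational(-1, 2), -42) = 21)
L = 25
Function('T')(l) = 17 (Function('T')(l) = Add(-8, 25) = 17)
Function('G')(d, o) = 0
H = 26262 (H = Mul(-9, -2918) = 26262)
r = Rational(1, 21) (r = Pow(Add(0, 21), -1) = Pow(21, -1) = Rational(1, 21) ≈ 0.047619)
Add(r, H) = Add(Rational(1, 21), 26262) = Rational(551503, 21)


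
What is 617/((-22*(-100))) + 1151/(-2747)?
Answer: -837301/6043400 ≈ -0.13855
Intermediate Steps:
617/((-22*(-100))) + 1151/(-2747) = 617/2200 + 1151*(-1/2747) = 617*(1/2200) - 1151/2747 = 617/2200 - 1151/2747 = -837301/6043400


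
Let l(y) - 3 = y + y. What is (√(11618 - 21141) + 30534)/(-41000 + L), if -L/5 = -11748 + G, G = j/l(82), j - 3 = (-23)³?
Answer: 849863/503900 + 167*I*√9523/3023400 ≈ 1.6866 + 0.0053902*I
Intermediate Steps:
l(y) = 3 + 2*y (l(y) = 3 + (y + y) = 3 + 2*y)
j = -12164 (j = 3 + (-23)³ = 3 - 12167 = -12164)
G = -12164/167 (G = -12164/(3 + 2*82) = -12164/(3 + 164) = -12164/167 ≈ -72.838)
L = 9870400/167 (L = -5*(-11748 - 12164/167) = -5*(-1974080/167) = 9870400/167 ≈ 59104.)
(√(11618 - 21141) + 30534)/(-41000 + L) = (√(11618 - 21141) + 30534)/(-41000 + 9870400/167) = (√(-9523) + 30534)/(3023400/167) = (I*√9523 + 30534)*(167/3023400) = (30534 + I*√9523)*(167/3023400) = 849863/503900 + 167*I*√9523/3023400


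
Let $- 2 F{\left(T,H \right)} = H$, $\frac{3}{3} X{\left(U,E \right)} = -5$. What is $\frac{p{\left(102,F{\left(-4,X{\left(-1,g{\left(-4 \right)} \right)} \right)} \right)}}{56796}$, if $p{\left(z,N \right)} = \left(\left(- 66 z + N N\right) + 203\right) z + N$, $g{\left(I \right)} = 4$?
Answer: $- \frac{332659}{28398} \approx -11.714$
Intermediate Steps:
$X{\left(U,E \right)} = -5$
$F{\left(T,H \right)} = - \frac{H}{2}$
$p{\left(z,N \right)} = N + z \left(203 + N^{2} - 66 z\right)$ ($p{\left(z,N \right)} = \left(\left(- 66 z + N^{2}\right) + 203\right) z + N = \left(\left(N^{2} - 66 z\right) + 203\right) z + N = \left(203 + N^{2} - 66 z\right) z + N = z \left(203 + N^{2} - 66 z\right) + N = N + z \left(203 + N^{2} - 66 z\right)$)
$\frac{p{\left(102,F{\left(-4,X{\left(-1,g{\left(-4 \right)} \right)} \right)} \right)}}{56796} = \frac{\left(- \frac{1}{2}\right) \left(-5\right) - 66 \cdot 102^{2} + 203 \cdot 102 + 102 \left(\left(- \frac{1}{2}\right) \left(-5\right)\right)^{2}}{56796} = \left(\frac{5}{2} - 686664 + 20706 + 102 \left(\frac{5}{2}\right)^{2}\right) \frac{1}{56796} = \left(\frac{5}{2} - 686664 + 20706 + 102 \cdot \frac{25}{4}\right) \frac{1}{56796} = \left(\frac{5}{2} - 686664 + 20706 + \frac{1275}{2}\right) \frac{1}{56796} = \left(-665318\right) \frac{1}{56796} = - \frac{332659}{28398}$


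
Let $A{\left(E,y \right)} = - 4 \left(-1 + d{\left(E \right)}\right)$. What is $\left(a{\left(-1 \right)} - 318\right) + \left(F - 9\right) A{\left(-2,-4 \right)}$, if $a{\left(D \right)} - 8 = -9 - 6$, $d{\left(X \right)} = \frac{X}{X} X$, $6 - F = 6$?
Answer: $-433$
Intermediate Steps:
$F = 0$ ($F = 6 - 6 = 0$)
$d{\left(X \right)} = X$ ($d{\left(X \right)} = 1 X = X$)
$A{\left(E,y \right)} = 4 - 4 E$ ($A{\left(E,y \right)} = - 4 \left(-1 + E\right) = 4 - 4 E$)
$a{\left(D \right)} = -7$ ($a{\left(D \right)} = 8 - 15 = -7$)
$\left(a{\left(-1 \right)} - 318\right) + \left(F - 9\right) A{\left(-2,-4 \right)} = \left(-7 - 318\right) + \left(0 - 9\right) \left(4 - -8\right) = -325 - 9 \left(4 + 8\right) = -325 - 108 = -433$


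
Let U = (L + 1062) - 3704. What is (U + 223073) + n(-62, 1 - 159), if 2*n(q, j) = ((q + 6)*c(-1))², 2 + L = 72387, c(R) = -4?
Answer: 317904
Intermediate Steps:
L = 72385 (L = -2 + 72387 = 72385)
U = 69743 (U = (72385 + 1062) - 3704 = 73447 - 3704 = 69743)
n(q, j) = (-24 - 4*q)²/2 (n(q, j) = ((q + 6)*(-4))²/2 = ((6 + q)*(-4))²/2 = (-24 - 4*q)²/2)
(U + 223073) + n(-62, 1 - 159) = (69743 + 223073) + 8*(6 - 62)² = 292816 + 8*(-56)² = 292816 + 8*3136 = 292816 + 25088 = 317904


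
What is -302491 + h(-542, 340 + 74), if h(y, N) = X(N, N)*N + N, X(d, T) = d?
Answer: -130681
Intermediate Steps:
h(y, N) = N + N**2 (h(y, N) = N*N + N = N**2 + N = N + N**2)
-302491 + h(-542, 340 + 74) = -302491 + (340 + 74)*(1 + (340 + 74)) = -302491 + 414*(1 + 414) = -302491 + 414*415 = -302491 + 171810 = -130681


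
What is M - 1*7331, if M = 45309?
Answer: 37978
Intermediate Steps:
M - 1*7331 = 45309 - 1*7331 = 45309 - 7331 = 37978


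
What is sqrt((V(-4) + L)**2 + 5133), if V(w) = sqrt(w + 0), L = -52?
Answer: sqrt(7833 - 208*I) ≈ 88.512 - 1.175*I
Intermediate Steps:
V(w) = sqrt(w)
sqrt((V(-4) + L)**2 + 5133) = sqrt((sqrt(-4) - 52)**2 + 5133) = sqrt((2*I - 52)**2 + 5133) = sqrt((-52 + 2*I)**2 + 5133) = sqrt(5133 + (-52 + 2*I)**2)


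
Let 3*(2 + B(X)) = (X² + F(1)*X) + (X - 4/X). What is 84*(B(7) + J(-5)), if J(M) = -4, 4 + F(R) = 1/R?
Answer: 460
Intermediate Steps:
F(R) = -4 + 1/R
B(X) = -2 - 4/(3*X) - 2*X/3 + X²/3 (B(X) = -2 + ((X² + (-4 + 1/1)*X) + (X - 4/X))/3 = -2 + ((X² + (-4 + 1)*X) + (X - 4/X))/3 = -2 + ((X² - 3*X) + (X - 4/X))/3 = -2 + (X² - 4/X - 2*X)/3 = -2 + (-4/(3*X) - 2*X/3 + X²/3) = -2 - 4/(3*X) - 2*X/3 + X²/3)
84*(B(7) + J(-5)) = 84*((⅓)*(-4 + 7*(-6 + 7² - 2*7))/7 - 4) = 84*((⅓)*(⅐)*(-4 + 7*(-6 + 49 - 14)) - 4) = 84*((⅓)*(⅐)*(-4 + 7*29) - 4) = 84*((⅓)*(⅐)*(-4 + 203) - 4) = 84*((⅓)*(⅐)*199 - 4) = 84*(199/21 - 4) = 84*(115/21) = 460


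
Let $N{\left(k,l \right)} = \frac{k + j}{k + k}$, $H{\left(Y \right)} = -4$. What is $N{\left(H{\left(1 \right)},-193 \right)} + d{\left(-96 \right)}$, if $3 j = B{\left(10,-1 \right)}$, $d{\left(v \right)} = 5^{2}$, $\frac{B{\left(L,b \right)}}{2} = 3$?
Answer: $\frac{101}{4} \approx 25.25$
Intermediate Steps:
$B{\left(L,b \right)} = 6$ ($B{\left(L,b \right)} = 2 \cdot 3 = 6$)
$d{\left(v \right)} = 25$
$j = 2$ ($j = \frac{1}{3} \cdot 6 = 2$)
$N{\left(k,l \right)} = \frac{2 + k}{2 k}$ ($N{\left(k,l \right)} = \frac{k + 2}{k + k} = \frac{2 + k}{2 k}$)
$N{\left(H{\left(1 \right)},-193 \right)} + d{\left(-96 \right)} = \frac{2 - 4}{2 \left(-4\right)} + 25 = \frac{1}{2} \left(- \frac{1}{4}\right) \left(-2\right) + 25 = \frac{1}{4} + 25 = \frac{101}{4}$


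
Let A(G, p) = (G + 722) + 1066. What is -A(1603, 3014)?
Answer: -3391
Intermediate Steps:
A(G, p) = 1788 + G (A(G, p) = (722 + G) + 1066 = 1788 + G)
-A(1603, 3014) = -(1788 + 1603) = -1*3391 = -3391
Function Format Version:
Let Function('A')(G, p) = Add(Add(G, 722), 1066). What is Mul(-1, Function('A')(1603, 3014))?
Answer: -3391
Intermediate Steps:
Function('A')(G, p) = Add(1788, G) (Function('A')(G, p) = Add(Add(722, G), 1066) = Add(1788, G))
Mul(-1, Function('A')(1603, 3014)) = Mul(-1, Add(1788, 1603)) = Mul(-1, 3391) = -3391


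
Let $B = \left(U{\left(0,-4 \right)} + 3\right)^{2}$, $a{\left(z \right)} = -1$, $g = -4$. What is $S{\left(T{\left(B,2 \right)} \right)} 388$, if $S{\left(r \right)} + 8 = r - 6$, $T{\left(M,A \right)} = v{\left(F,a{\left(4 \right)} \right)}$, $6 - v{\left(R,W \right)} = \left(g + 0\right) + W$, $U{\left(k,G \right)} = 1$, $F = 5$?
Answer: $-1164$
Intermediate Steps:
$B = 16$ ($B = \left(1 + 3\right)^{2} = 4^{2} = 16$)
$v{\left(R,W \right)} = 10 - W$ ($v{\left(R,W \right)} = 6 - \left(\left(-4 + 0\right) + W\right) = 6 - \left(-4 + W\right) = 10 - W$)
$T{\left(M,A \right)} = 11$ ($T{\left(M,A \right)} = 10 - -1 = 10 + 1 = 11$)
$S{\left(r \right)} = -14 + r$ ($S{\left(r \right)} = -8 + \left(r - 6\right) = -8 + \left(-6 + r\right) = -14 + r$)
$S{\left(T{\left(B,2 \right)} \right)} 388 = \left(-14 + 11\right) 388 = \left(-3\right) 388 = -1164$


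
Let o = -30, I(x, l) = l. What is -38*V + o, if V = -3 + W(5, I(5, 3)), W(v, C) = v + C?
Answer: -220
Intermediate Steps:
W(v, C) = C + v
V = 5 (V = -3 + (3 + 5) = -3 + 8 = 5)
-38*V + o = -38*5 - 30 = -190 - 30 = -220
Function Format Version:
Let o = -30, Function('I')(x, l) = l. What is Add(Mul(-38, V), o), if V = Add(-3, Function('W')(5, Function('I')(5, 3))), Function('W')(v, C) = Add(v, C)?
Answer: -220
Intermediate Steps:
Function('W')(v, C) = Add(C, v)
V = 5 (V = Add(-3, Add(3, 5)) = Add(-3, 8) = 5)
Add(Mul(-38, V), o) = Add(Mul(-38, 5), -30) = Add(-190, -30) = -220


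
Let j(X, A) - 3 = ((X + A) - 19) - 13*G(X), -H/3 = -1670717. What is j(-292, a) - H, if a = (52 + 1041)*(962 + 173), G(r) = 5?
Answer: -3771969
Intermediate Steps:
H = 5012151 (H = -3*(-1670717) = 5012151)
a = 1240555 (a = 1093*1135 = 1240555)
j(X, A) = -81 + A + X (j(X, A) = 3 + (((X + A) - 19) - 13*5) = 3 + (((A + X) - 19) - 65) = 3 + ((-19 + A + X) - 65) = 3 + (-84 + A + X) = -81 + A + X)
j(-292, a) - H = (-81 + 1240555 - 292) - 1*5012151 = 1240182 - 5012151 = -3771969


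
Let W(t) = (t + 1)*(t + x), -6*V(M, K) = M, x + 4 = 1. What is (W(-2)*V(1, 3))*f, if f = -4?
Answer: 10/3 ≈ 3.3333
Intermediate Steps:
x = -3 (x = -4 + 1 = -3)
V(M, K) = -M/6
W(t) = (1 + t)*(-3 + t) (W(t) = (t + 1)*(t - 3) = (1 + t)*(-3 + t))
(W(-2)*V(1, 3))*f = ((-3 + (-2)**2 - 2*(-2))*(-1/6*1))*(-4) = ((-3 + 4 + 4)*(-1/6))*(-4) = (5*(-1/6))*(-4) = -5/6*(-4) = 10/3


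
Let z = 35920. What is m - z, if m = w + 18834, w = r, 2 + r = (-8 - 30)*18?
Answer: -17772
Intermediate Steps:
r = -686 (r = -2 + (-8 - 30)*18 = -2 - 38*18 = -2 - 684 = -686)
w = -686
m = 18148 (m = -686 + 18834 = 18148)
m - z = 18148 - 1*35920 = 18148 - 35920 = -17772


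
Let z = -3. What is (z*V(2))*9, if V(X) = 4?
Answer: -108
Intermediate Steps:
(z*V(2))*9 = -3*4*9 = -12*9 = -108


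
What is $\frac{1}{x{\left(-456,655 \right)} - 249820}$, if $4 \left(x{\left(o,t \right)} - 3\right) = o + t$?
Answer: $- \frac{4}{999069} \approx -4.0037 \cdot 10^{-6}$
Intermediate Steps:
$x{\left(o,t \right)} = 3 + \frac{o}{4} + \frac{t}{4}$ ($x{\left(o,t \right)} = 3 + \frac{o + t}{4} = 3 + \left(\frac{o}{4} + \frac{t}{4}\right) = 3 + \frac{o}{4} + \frac{t}{4}$)
$\frac{1}{x{\left(-456,655 \right)} - 249820} = \frac{1}{\left(3 + \frac{1}{4} \left(-456\right) + \frac{1}{4} \cdot 655\right) - 249820} = \frac{1}{\left(3 - 114 + \frac{655}{4}\right) - 249820} = \frac{1}{\frac{211}{4} - 249820} = \frac{1}{- \frac{999069}{4}} = - \frac{4}{999069}$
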